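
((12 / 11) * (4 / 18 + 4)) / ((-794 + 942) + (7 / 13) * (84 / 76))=37544 / 1211199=0.03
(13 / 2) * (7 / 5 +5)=208 / 5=41.60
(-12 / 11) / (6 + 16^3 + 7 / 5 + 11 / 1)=-15 / 56573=-0.00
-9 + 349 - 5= 335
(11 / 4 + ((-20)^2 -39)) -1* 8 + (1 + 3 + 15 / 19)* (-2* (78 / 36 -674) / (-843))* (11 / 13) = 67135025 / 192204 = 349.29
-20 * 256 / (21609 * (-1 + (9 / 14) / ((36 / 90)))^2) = -81920 / 127449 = -0.64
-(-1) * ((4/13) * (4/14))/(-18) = -4/819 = -0.00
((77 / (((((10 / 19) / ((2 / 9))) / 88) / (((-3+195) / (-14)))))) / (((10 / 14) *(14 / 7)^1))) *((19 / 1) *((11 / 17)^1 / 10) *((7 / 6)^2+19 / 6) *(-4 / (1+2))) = 35087374784 / 172125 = 203848.22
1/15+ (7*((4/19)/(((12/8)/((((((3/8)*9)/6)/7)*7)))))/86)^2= 10686439/160197360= 0.07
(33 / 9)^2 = 121 / 9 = 13.44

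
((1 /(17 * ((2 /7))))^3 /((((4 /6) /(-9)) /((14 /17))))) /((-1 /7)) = 453789 /668168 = 0.68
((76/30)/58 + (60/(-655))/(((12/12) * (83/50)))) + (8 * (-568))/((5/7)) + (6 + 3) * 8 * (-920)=-343387835021/4729755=-72601.61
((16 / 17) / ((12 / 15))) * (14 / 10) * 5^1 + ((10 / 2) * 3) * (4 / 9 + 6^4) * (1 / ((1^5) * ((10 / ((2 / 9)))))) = 202136 / 459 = 440.38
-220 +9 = -211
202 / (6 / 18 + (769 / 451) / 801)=36486351 / 60593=602.15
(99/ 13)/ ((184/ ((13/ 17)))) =99/ 3128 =0.03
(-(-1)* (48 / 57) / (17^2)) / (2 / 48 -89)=-384 / 11723285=-0.00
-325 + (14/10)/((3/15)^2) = -290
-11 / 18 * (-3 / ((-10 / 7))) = -77 / 60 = -1.28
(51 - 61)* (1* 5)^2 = -250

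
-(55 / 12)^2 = -3025 / 144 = -21.01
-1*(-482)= 482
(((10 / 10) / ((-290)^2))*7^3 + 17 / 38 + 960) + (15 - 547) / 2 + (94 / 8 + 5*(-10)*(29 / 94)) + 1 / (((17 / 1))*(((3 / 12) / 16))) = 221683840002 / 319180525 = 694.54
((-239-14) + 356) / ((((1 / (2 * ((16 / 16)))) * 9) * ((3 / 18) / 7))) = 2884 / 3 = 961.33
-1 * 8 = -8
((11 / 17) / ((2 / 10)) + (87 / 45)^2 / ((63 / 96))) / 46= 717379 / 3694950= 0.19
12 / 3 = 4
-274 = -274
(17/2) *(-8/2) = -34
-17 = -17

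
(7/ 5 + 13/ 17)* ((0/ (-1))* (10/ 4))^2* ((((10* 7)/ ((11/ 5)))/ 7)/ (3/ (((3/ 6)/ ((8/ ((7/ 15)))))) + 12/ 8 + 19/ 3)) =0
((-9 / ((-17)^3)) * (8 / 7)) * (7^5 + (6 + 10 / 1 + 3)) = 35.23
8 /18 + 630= 5674 /9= 630.44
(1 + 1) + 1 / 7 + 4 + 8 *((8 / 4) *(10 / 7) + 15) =149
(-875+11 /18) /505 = -15739 /9090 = -1.73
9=9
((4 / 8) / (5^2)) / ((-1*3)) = -1 / 150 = -0.01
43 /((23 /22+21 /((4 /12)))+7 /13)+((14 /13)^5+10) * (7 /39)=242563343728 /89155989039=2.72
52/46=1.13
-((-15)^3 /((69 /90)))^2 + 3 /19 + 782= -194771826031 /10051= -19378353.00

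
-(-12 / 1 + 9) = 3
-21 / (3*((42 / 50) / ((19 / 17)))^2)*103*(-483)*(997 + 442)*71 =54609905200625 / 867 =62987203230.25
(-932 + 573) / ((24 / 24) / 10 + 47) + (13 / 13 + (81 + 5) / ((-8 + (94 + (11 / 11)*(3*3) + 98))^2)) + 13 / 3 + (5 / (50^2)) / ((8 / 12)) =-40061283163 / 17544279000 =-2.28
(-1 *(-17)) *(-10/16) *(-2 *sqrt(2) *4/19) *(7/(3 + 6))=595 *sqrt(2)/171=4.92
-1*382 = -382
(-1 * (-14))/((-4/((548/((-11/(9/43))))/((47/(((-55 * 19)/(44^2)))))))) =-819945/1956328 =-0.42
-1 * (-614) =614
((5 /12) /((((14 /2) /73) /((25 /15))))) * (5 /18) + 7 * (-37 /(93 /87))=-33787021 /140616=-240.28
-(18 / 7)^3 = -5832 / 343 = -17.00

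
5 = 5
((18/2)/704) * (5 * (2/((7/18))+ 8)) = 1035/1232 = 0.84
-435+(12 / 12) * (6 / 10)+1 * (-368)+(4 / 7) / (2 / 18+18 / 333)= -307592 / 385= -798.94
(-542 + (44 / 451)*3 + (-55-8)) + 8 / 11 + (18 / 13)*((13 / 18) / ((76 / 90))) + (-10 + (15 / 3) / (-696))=-3654771905 / 5964024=-612.80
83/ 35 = 2.37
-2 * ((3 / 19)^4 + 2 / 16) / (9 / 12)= -130969 / 390963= -0.33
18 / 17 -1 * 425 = -7207 / 17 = -423.94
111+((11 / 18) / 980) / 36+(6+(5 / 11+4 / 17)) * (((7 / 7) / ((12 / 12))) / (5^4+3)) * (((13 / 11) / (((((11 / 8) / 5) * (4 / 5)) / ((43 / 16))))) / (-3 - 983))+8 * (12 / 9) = 270629877260648569 / 2224357690484160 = 121.67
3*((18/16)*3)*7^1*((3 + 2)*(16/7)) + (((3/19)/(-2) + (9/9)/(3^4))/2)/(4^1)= 19945235/24624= 809.99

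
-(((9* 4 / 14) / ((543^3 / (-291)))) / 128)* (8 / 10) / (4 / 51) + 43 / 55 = 114230585041 / 146108818240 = 0.78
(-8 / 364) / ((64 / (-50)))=0.02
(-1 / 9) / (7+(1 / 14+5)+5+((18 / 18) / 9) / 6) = -0.01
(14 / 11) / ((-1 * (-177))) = 14 / 1947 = 0.01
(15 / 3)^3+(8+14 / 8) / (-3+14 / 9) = 473 / 4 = 118.25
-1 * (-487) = 487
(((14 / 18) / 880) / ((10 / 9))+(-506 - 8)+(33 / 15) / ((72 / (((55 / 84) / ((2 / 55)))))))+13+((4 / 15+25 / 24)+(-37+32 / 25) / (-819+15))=-111232984879 / 222868800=-499.10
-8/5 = -1.60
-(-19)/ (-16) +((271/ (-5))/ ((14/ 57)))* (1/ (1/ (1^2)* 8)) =-1007/ 35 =-28.77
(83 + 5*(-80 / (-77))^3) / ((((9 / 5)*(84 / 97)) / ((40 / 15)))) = 39238671830 / 258854211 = 151.59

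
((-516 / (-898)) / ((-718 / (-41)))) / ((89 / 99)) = 523611 / 14345999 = 0.04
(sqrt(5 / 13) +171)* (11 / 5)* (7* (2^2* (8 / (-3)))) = -140448 / 5 - 2464* sqrt(65) / 195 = -28191.47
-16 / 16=-1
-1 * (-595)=595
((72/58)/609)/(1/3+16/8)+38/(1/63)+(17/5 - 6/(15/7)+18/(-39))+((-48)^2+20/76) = 239116338394/50893115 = 4698.40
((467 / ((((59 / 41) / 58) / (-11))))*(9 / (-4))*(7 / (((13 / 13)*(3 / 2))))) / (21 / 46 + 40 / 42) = 123904717398 / 80299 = 1543041.85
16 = 16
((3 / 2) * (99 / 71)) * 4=594 / 71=8.37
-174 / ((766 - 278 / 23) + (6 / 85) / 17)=-963815 / 4176073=-0.23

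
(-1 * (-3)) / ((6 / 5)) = 5 / 2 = 2.50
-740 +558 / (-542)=-200819 / 271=-741.03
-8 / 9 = -0.89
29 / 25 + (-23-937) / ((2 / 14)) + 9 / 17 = -2855282 / 425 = -6718.31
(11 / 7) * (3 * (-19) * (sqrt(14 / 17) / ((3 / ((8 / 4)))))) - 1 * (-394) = 394 - 418 * sqrt(238) / 119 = 339.81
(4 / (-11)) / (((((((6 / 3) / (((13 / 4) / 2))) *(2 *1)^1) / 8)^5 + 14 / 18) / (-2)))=0.93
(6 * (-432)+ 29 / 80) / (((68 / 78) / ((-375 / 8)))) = 606443175 / 4352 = 139348.16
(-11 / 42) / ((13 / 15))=-55 / 182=-0.30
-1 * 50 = -50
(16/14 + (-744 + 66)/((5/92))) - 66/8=-12482.31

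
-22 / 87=-0.25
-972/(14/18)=-8748/7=-1249.71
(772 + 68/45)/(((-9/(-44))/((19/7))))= 10264.37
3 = 3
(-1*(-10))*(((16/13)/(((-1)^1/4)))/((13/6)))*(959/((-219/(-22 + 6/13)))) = -343705600/160381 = -2143.06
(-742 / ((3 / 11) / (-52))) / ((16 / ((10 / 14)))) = 6315.83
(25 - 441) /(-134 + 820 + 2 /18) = -288 /475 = -0.61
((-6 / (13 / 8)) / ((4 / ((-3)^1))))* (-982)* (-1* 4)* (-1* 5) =-707040 / 13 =-54387.69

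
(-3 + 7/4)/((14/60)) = -75/14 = -5.36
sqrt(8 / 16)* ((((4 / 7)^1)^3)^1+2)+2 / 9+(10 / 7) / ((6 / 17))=375* sqrt(2) / 343+269 / 63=5.82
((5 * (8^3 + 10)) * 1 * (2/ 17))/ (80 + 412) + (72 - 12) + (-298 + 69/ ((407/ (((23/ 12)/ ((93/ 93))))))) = -268985515/ 1134716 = -237.05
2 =2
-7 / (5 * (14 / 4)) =-2 / 5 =-0.40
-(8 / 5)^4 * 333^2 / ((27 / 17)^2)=-1620545536 / 5625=-288096.98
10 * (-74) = -740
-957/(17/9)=-8613/17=-506.65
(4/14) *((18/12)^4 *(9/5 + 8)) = 567/40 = 14.18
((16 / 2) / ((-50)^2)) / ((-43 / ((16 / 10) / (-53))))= 16 / 7121875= 0.00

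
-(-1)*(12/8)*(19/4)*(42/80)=1197/320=3.74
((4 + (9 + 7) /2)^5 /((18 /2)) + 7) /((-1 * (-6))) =4609.17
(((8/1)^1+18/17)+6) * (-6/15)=-512/85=-6.02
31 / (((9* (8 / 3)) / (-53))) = -1643 / 24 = -68.46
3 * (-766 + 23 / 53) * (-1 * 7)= 852075 / 53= 16076.89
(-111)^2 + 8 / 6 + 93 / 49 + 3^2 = 1812985 / 147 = 12333.23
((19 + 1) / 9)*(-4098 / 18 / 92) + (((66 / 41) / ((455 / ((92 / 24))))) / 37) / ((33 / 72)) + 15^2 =94086275642 / 428635935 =219.50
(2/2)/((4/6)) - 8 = -13/2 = -6.50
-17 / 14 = -1.21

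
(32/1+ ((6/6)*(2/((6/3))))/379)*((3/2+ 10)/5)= 278967/3790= 73.61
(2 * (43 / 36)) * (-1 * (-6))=43 / 3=14.33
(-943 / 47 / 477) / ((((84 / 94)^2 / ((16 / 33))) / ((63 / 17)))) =-177284 / 1873179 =-0.09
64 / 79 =0.81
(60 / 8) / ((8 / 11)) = 165 / 16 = 10.31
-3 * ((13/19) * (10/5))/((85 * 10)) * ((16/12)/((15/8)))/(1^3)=-416/121125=-0.00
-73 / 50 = -1.46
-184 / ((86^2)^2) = -23 / 6837602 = -0.00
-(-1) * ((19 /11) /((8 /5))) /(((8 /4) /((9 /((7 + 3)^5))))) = 171 /3520000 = 0.00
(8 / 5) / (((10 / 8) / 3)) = 96 / 25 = 3.84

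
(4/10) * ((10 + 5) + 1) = 32/5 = 6.40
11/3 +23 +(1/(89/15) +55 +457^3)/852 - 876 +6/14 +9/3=19670879715/176932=111177.63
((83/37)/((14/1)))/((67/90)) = 3735/17353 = 0.22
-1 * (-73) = 73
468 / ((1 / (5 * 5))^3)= 7312500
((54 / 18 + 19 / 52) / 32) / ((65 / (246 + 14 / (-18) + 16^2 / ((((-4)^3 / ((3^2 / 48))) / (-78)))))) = 191345 / 389376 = 0.49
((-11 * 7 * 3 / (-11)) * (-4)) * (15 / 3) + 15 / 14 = -5865 / 14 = -418.93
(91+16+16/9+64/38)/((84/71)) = 1341119/14364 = 93.37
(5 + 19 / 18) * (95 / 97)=10355 / 1746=5.93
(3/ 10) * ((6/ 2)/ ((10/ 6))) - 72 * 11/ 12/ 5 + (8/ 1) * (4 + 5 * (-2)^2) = 8967/ 50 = 179.34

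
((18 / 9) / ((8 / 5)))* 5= 25 / 4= 6.25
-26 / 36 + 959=958.28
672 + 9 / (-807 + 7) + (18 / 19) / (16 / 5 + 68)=909084381 / 1352800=672.00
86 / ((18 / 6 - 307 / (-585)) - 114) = -25155 / 32314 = -0.78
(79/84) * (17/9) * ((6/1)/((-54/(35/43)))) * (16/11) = -26860/114939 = -0.23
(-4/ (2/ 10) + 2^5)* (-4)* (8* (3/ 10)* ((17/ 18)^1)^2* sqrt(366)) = -4624* sqrt(366)/ 45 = -1965.83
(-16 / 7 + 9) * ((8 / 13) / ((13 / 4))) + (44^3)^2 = 8584219293152 / 1183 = 7256313857.27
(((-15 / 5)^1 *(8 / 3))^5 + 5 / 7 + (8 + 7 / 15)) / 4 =-859919 / 105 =-8189.70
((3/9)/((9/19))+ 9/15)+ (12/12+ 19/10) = 227/54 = 4.20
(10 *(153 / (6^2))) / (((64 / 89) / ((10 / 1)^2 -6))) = 355555 / 64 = 5555.55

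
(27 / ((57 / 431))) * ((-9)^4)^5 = 47159584315681826819079 / 19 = 2482083385035885622056.79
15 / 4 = 3.75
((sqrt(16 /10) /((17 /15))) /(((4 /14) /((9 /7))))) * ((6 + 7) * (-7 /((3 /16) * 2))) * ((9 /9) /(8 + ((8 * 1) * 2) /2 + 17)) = -2184 * sqrt(10) /187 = -36.93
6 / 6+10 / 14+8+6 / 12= 143 / 14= 10.21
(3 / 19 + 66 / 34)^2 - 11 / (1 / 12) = -13311744 / 104329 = -127.59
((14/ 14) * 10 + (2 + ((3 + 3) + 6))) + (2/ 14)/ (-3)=503/ 21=23.95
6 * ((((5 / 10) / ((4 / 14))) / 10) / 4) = 21 / 80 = 0.26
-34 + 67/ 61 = -32.90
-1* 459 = -459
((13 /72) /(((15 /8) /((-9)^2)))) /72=13 /120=0.11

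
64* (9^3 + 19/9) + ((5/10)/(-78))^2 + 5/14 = 7971020207/170352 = 46791.47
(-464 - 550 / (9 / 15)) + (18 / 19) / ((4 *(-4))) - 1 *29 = -642835 / 456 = -1409.73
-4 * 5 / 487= -0.04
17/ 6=2.83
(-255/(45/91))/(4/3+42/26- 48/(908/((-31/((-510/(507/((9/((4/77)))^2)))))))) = -20706295554945/118401877501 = -174.88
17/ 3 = 5.67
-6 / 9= -0.67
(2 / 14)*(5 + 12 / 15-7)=-6 / 35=-0.17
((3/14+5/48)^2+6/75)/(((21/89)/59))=2688601267/59270400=45.36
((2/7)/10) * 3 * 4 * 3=36/35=1.03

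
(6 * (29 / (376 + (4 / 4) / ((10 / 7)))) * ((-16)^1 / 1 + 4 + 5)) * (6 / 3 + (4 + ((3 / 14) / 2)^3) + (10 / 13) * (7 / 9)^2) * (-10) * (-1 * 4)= -836.34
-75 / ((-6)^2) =-2.08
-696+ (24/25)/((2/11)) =-17268/25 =-690.72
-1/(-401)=1/401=0.00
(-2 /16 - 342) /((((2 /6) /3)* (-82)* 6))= 8211 /1312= 6.26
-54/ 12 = -9/ 2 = -4.50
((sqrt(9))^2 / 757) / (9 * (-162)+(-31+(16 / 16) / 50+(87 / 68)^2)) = -1040400 / 130156205291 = -0.00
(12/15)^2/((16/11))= 11/25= 0.44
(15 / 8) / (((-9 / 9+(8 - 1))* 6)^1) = 5 / 96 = 0.05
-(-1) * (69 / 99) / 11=23 / 363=0.06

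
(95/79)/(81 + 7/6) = 570/38947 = 0.01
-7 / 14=-0.50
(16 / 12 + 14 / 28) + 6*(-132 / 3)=-1573 / 6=-262.17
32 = 32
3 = 3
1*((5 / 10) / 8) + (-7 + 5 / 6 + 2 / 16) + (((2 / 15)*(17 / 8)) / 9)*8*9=-297 / 80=-3.71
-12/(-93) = 4/31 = 0.13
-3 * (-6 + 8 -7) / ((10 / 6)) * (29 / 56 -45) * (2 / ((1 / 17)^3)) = -110144547 / 28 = -3933733.82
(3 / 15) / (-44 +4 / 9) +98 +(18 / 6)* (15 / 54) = 581113 / 5880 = 98.83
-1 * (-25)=25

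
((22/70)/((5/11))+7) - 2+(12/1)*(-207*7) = -3041904/175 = -17382.31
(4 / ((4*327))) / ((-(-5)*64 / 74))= 37 / 52320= 0.00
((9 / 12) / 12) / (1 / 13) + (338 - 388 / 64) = 1331 / 4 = 332.75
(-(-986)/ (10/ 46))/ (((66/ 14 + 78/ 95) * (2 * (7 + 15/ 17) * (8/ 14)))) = 179462353/ 1973016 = 90.96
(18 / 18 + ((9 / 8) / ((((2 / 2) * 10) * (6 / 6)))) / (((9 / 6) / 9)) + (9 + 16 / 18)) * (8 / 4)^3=4163 / 45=92.51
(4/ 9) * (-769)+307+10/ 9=-101/ 3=-33.67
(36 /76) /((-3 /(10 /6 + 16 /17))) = -7 /17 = -0.41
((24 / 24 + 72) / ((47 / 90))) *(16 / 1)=105120 / 47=2236.60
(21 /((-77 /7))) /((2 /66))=-63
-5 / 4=-1.25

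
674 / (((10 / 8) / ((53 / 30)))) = 71444 / 75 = 952.59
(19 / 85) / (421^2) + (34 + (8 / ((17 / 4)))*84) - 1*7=2788887154 / 15065485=185.12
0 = 0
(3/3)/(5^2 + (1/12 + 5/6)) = 12/311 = 0.04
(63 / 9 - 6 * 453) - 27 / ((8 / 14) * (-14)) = -21661 / 8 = -2707.62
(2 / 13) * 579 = 1158 / 13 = 89.08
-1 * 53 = -53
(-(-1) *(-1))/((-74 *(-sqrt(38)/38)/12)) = -6 *sqrt(38)/37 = -1.00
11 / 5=2.20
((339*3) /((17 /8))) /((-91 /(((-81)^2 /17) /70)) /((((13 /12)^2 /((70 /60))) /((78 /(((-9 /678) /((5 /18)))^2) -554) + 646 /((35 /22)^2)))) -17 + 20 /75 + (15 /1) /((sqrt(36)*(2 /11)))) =-1124189033760 /1304875237005917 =-0.00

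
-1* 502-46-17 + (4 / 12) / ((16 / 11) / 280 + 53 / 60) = -463557 / 821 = -564.62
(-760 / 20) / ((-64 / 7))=133 / 32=4.16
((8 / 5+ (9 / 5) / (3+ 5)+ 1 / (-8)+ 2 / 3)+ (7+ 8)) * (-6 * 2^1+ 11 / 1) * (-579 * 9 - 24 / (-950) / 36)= 1934388077 / 21375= 90497.69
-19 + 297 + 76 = 354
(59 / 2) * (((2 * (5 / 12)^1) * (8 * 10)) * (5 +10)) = 29500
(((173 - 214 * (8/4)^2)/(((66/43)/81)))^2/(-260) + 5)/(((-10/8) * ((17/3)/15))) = 5659107211521/534820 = 10581330.56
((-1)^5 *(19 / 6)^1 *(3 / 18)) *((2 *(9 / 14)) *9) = -6.11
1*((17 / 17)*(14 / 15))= 0.93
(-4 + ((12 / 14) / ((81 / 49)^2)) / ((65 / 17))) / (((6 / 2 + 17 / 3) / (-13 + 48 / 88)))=38151623 / 6776055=5.63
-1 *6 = -6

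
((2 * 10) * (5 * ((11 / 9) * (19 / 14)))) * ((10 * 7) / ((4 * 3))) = 26125 / 27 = 967.59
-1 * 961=-961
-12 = -12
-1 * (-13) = 13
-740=-740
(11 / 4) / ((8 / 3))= 33 / 32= 1.03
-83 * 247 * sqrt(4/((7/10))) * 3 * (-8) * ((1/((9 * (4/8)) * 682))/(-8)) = -41002 * sqrt(70)/7161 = -47.90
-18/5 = -3.60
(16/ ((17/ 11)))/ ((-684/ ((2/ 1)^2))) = -176/ 2907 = -0.06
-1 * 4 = -4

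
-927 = -927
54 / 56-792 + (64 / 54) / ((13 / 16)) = -7759963 / 9828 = -789.58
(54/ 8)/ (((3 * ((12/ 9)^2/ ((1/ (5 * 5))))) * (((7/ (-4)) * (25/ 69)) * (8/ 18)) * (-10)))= 50301/ 2800000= 0.02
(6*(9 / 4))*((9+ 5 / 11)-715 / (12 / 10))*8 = -696618 / 11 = -63328.91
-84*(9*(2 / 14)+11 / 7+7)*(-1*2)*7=11592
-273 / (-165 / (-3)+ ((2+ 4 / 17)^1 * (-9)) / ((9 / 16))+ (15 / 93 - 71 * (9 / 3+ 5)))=20553 / 41302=0.50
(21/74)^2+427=427.08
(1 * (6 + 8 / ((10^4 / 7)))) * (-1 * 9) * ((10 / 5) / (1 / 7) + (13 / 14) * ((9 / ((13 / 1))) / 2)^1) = -27092763 / 35000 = -774.08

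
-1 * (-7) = 7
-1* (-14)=14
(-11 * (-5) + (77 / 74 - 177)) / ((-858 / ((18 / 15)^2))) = 26853 / 132275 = 0.20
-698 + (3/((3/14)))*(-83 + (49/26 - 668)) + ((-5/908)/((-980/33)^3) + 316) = -24151916617228819/2221966073600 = -10869.62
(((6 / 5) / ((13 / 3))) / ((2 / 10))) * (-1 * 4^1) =-72 / 13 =-5.54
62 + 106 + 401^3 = 64481369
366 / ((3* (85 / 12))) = 1464 / 85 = 17.22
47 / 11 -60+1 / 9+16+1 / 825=-98047 / 2475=-39.61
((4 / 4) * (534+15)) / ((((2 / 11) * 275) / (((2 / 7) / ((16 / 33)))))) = 18117 / 2800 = 6.47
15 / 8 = 1.88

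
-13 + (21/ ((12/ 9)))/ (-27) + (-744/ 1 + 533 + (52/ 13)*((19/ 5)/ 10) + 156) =-20119/ 300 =-67.06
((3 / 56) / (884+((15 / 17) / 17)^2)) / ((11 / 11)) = 250563 / 4134636184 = 0.00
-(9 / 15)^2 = -9 / 25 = -0.36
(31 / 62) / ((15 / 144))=24 / 5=4.80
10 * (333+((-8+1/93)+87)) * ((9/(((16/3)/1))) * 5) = 8621325/248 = 34763.41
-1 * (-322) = 322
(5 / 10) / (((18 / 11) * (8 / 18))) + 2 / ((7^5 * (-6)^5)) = 22462555 / 32672808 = 0.69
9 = 9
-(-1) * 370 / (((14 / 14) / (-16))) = -5920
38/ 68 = 19/ 34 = 0.56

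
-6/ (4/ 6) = -9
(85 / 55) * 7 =10.82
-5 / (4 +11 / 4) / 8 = -5 / 54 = -0.09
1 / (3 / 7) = 7 / 3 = 2.33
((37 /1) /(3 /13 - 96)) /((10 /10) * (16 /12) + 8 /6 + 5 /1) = -481 /9545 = -0.05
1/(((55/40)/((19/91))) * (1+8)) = 152/9009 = 0.02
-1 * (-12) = 12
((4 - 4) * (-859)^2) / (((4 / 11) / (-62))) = 0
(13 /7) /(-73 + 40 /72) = -117 /4564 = -0.03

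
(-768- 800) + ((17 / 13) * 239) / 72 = -1463585 / 936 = -1563.66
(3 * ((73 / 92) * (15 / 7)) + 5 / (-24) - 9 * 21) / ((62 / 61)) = -181.14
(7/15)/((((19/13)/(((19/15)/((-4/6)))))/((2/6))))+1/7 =-187/3150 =-0.06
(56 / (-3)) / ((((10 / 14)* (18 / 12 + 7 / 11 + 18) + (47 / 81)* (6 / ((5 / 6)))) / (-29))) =3751440 / 128627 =29.17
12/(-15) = -4/5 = -0.80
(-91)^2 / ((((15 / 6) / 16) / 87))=23054304 / 5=4610860.80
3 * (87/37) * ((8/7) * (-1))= -2088/259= -8.06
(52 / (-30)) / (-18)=13 / 135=0.10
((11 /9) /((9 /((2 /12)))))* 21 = 77 /162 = 0.48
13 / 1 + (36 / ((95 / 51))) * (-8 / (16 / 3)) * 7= -18043 / 95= -189.93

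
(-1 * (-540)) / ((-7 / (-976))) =527040 / 7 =75291.43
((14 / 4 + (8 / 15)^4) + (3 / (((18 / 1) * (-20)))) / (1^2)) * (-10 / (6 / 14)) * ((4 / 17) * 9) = -10128251 / 57375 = -176.53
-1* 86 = -86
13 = 13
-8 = -8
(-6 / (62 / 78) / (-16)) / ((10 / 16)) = 117 / 155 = 0.75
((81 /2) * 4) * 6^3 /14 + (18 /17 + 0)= 2500.49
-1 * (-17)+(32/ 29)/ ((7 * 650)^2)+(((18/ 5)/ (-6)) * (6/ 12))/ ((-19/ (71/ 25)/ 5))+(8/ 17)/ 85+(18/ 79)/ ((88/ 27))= 49559789137511203/ 2864784850427500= 17.30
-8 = -8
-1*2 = -2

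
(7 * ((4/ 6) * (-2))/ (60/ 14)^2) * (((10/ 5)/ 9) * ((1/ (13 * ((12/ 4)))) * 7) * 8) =-38416/ 236925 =-0.16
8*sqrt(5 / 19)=8*sqrt(95) / 19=4.10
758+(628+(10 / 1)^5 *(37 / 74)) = 51386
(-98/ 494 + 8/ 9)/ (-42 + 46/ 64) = -49120/ 2936583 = -0.02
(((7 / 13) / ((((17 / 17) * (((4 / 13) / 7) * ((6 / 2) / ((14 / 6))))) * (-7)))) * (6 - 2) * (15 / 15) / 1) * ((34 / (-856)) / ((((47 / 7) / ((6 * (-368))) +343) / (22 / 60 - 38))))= -605654308 / 25526053215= -0.02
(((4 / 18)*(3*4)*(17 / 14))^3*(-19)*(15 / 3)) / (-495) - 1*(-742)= 686268746 / 916839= 748.52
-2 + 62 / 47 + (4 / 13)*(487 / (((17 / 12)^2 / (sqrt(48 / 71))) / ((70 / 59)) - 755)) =-1493630756219048864 / 1698612009911992019 - 1339242831360*sqrt(213) / 36140681061957277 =-0.88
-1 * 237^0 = -1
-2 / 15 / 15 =-2 / 225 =-0.01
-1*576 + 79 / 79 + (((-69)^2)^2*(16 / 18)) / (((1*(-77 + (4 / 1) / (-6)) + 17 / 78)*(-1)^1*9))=171147209 / 6041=28330.94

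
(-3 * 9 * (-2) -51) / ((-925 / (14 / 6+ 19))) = -64 / 925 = -0.07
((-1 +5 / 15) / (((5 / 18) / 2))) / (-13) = 24 / 65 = 0.37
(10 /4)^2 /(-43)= -25 /172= -0.15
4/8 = 1/2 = 0.50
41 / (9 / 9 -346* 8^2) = -41 / 22143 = -0.00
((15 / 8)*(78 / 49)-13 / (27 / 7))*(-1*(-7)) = -2041 / 756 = -2.70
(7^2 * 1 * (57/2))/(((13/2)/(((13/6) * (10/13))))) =4655/13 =358.08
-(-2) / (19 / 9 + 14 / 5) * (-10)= -900 / 221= -4.07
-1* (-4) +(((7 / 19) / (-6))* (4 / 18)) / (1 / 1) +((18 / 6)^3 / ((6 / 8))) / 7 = 32783 / 3591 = 9.13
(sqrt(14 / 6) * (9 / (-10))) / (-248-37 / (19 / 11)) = 57 * sqrt(21) / 51190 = 0.01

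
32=32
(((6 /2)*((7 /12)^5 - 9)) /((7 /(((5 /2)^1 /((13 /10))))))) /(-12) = 55567025 /90574848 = 0.61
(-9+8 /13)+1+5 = -31 /13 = -2.38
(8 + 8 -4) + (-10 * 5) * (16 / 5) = -148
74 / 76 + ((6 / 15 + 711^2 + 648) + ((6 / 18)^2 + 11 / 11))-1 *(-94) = 865713979 / 1710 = 506265.48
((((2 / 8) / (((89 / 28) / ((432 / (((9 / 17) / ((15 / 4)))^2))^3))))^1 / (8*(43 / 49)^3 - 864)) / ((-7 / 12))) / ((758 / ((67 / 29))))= 4874033.43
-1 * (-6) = 6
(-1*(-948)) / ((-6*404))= -79 / 202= -0.39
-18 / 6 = -3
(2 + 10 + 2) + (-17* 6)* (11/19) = -856/19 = -45.05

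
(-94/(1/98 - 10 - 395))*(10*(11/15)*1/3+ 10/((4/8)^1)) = 5.21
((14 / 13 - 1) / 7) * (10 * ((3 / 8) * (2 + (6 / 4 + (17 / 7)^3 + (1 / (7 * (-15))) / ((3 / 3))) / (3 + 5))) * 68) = 5565239 / 499408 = 11.14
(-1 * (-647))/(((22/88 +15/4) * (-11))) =-647/44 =-14.70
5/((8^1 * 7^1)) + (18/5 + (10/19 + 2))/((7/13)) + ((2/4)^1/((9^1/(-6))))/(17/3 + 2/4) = 2246471/196840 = 11.41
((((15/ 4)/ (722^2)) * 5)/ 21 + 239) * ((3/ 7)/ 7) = 10465297659/ 715201648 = 14.63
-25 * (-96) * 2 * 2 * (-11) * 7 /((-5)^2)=-29568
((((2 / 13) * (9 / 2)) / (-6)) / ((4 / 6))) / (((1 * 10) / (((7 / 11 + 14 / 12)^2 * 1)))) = -14161 / 251680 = -0.06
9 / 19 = 0.47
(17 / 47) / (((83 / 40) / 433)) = 294440 / 3901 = 75.48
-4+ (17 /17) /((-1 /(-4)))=0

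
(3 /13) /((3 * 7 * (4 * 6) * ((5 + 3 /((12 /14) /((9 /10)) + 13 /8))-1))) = 433 /4883424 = 0.00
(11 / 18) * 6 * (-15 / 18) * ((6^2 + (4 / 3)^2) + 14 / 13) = -125015 / 1053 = -118.72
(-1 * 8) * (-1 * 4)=32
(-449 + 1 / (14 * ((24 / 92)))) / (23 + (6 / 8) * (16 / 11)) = -18.63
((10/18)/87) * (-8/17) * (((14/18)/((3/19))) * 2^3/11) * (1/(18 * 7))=-3040/35580303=-0.00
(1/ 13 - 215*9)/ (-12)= 12577/ 78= 161.24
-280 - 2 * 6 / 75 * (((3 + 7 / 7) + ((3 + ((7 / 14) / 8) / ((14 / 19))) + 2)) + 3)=-394707 / 1400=-281.93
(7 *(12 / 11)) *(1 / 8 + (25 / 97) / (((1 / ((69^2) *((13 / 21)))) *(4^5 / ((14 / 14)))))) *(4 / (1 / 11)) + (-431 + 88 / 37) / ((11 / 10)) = -248645893 / 2526656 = -98.41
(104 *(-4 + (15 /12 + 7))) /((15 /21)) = 618.80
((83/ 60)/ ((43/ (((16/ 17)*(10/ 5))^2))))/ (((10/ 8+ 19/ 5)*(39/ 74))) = 6289408/ 146849859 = 0.04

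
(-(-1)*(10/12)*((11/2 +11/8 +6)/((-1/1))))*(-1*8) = 515/6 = 85.83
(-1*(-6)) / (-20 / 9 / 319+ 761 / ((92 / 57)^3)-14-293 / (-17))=228032551296 / 7001155900231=0.03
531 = 531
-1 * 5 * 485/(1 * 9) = -2425/9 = -269.44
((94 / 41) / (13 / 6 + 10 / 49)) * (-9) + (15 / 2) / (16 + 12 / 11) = -88805019 / 10744952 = -8.26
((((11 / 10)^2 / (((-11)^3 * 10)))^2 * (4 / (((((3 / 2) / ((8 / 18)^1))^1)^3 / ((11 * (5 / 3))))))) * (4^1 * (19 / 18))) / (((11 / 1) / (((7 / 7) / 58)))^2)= 304 / 1858998886284375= 0.00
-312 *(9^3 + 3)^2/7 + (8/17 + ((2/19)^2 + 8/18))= -9233691743440/386631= -23882440.22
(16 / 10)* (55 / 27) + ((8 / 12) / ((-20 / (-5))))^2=355 / 108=3.29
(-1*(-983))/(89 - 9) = 983/80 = 12.29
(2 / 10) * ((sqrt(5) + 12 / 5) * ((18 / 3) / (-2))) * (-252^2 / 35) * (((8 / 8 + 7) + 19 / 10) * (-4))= -64665216 / 625 - 5388768 * sqrt(5) / 125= -199861.56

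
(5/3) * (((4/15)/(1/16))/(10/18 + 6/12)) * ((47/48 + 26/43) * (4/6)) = 52304/7353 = 7.11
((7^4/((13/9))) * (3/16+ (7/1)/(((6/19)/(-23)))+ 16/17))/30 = -76666331/2720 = -28186.15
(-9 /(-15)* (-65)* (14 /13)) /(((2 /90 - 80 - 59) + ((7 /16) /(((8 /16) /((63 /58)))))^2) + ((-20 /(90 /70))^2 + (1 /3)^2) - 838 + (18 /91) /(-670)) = 22328341701120 /390208150676971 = 0.06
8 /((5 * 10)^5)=1 /39062500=0.00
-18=-18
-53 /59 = -0.90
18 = 18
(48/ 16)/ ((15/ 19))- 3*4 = -41/ 5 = -8.20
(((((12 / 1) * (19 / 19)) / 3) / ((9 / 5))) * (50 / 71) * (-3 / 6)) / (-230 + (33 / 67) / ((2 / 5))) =0.00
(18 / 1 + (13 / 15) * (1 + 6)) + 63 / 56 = 3023 / 120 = 25.19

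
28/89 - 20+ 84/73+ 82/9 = -551026/58473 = -9.42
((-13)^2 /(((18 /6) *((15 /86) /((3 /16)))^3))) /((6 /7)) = 94056781 /1152000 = 81.65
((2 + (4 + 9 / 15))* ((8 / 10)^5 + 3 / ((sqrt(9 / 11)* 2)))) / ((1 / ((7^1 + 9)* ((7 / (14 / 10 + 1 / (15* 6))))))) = 68124672 / 396875 + 33264* sqrt(11) / 127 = 1040.35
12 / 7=1.71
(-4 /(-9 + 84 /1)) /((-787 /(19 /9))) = 76 /531225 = 0.00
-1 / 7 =-0.14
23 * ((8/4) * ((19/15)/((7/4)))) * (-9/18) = -1748/105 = -16.65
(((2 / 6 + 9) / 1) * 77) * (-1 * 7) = -15092 / 3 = -5030.67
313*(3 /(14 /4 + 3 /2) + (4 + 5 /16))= 123009 /80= 1537.61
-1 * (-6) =6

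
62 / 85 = 0.73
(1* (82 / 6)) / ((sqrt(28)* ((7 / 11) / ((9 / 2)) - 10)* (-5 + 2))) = 451* sqrt(7) / 13664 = 0.09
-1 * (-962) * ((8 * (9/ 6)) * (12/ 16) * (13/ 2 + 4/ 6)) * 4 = 248196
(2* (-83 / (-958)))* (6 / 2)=249 / 479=0.52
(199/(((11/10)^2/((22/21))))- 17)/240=35873/55440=0.65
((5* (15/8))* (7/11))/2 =525/176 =2.98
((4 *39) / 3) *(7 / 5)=364 / 5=72.80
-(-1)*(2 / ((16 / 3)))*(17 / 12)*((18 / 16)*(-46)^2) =80937 / 64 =1264.64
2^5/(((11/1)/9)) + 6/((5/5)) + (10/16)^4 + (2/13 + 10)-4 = 22543647/585728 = 38.49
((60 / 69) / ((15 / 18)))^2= 1.09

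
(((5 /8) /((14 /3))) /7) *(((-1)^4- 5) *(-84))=45 /7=6.43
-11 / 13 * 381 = -4191 / 13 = -322.38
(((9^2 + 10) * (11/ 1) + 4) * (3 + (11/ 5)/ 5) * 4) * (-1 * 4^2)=-1106304/ 5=-221260.80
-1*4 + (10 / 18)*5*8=164 / 9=18.22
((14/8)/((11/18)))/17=63/374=0.17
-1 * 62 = -62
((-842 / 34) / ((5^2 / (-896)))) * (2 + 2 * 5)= 4526592 / 425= 10650.80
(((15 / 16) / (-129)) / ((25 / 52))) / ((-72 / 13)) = 169 / 61920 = 0.00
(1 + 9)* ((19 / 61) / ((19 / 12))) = 120 / 61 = 1.97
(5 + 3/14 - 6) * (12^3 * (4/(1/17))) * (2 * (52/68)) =-988416/7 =-141202.29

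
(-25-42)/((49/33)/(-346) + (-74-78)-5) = 765006/1792675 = 0.43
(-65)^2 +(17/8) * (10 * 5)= 17325/4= 4331.25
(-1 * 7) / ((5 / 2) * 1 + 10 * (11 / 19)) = -38 / 45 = -0.84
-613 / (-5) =122.60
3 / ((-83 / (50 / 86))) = -75 / 3569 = -0.02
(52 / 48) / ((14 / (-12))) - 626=-8777 / 14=-626.93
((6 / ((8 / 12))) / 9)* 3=3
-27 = -27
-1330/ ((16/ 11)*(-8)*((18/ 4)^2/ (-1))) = -7315/ 1296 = -5.64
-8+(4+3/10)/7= -517/70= -7.39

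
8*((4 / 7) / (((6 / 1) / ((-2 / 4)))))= -8 / 21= -0.38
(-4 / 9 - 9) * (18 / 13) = -170 / 13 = -13.08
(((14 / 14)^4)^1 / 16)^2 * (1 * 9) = 9 / 256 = 0.04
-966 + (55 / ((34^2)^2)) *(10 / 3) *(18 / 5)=-322724979 / 334084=-966.00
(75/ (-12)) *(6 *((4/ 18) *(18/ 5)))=-30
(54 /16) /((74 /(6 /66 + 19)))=2835 /3256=0.87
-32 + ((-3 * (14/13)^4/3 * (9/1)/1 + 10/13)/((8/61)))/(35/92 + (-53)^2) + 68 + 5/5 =272905457030/7381961743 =36.97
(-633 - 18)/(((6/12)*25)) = -1302/25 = -52.08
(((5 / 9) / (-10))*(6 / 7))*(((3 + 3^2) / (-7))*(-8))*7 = -32 / 7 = -4.57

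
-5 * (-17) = 85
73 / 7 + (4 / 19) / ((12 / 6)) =1401 / 133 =10.53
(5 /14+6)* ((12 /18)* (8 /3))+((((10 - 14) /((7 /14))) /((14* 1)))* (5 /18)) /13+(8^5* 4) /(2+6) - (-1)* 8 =4478098 /273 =16403.29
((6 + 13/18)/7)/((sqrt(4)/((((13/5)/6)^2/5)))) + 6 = 6824449/1134000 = 6.02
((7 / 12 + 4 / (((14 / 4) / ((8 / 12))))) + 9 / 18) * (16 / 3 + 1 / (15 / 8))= 10.83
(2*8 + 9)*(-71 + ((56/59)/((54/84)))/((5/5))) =-922925/531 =-1738.09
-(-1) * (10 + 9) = 19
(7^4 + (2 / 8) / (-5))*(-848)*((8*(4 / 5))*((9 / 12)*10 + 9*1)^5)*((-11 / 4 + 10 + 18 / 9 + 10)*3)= -23007565149665481 / 25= -920302605986619.24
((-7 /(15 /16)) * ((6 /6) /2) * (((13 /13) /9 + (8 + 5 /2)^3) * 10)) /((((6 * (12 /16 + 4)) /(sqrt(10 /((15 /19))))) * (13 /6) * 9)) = -4667992 * sqrt(114) /180063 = -276.79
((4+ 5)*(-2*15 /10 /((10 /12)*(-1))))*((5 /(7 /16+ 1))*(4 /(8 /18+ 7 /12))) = 373248 /851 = 438.60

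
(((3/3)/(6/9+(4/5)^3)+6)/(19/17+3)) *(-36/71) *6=-5.06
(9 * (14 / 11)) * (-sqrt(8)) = -252 * sqrt(2) / 11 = -32.40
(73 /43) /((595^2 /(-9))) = -657 /15223075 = -0.00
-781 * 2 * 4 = -6248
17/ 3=5.67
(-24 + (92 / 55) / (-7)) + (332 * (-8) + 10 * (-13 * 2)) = -1131992 / 385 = -2940.24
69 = 69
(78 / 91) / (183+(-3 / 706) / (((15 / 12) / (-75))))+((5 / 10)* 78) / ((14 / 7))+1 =6189993 / 301882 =20.50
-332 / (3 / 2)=-664 / 3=-221.33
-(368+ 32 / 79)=-29104 / 79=-368.41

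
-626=-626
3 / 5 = 0.60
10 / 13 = 0.77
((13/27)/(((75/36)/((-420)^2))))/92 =10192/23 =443.13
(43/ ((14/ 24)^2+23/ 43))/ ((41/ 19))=5058864/ 222179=22.77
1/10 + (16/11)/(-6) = -47/330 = -0.14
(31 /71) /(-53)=-31 /3763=-0.01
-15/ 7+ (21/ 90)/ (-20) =-9049/ 4200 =-2.15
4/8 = 1/2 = 0.50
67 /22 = 3.05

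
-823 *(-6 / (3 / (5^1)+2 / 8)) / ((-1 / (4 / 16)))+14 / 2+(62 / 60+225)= -1219.32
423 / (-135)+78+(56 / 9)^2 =113.58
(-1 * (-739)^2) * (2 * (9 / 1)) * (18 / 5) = -176943204 / 5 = -35388640.80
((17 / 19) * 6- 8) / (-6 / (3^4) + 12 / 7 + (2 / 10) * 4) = -23625 / 21907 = -1.08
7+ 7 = 14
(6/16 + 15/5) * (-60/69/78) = -45/1196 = -0.04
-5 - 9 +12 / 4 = -11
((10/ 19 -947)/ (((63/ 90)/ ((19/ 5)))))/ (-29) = 5138/ 29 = 177.17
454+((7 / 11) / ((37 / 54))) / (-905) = 454.00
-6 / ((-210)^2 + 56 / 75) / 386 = -225 / 638358308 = -0.00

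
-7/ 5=-1.40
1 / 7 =0.14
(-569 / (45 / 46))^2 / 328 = 171269569 / 166050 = 1031.43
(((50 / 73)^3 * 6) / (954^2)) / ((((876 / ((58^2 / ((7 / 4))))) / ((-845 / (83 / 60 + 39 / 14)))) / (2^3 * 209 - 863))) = -2874559025000000 / 3771317444077413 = -0.76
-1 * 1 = -1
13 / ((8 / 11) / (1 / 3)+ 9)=143 / 123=1.16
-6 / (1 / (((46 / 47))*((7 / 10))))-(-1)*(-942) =-222336 / 235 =-946.11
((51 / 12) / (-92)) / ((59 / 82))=-697 / 10856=-0.06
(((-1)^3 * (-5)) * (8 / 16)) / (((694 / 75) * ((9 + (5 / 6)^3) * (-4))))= -0.01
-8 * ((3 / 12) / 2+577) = -4617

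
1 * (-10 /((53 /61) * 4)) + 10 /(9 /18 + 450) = -5145 /1802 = -2.86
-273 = -273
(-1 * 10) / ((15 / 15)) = -10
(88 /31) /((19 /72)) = 10.76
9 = 9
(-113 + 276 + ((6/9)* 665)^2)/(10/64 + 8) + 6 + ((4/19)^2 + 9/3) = 20458949069/847989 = 24126.43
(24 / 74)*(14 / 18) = 28 / 111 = 0.25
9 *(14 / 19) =126 / 19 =6.63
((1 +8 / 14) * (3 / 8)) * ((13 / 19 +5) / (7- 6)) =891 / 266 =3.35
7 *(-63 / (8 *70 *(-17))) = 63 / 1360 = 0.05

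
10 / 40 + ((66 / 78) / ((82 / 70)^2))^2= 1203856109 / 1910214436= 0.63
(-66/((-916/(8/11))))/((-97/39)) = -468/22213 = -0.02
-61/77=-0.79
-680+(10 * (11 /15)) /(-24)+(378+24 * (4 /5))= -50959 /180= -283.11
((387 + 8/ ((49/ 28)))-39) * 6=14808/ 7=2115.43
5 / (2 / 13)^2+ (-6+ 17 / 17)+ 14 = 881 / 4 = 220.25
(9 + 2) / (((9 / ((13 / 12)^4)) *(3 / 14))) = 2199197 / 279936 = 7.86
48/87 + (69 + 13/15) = 30632/435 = 70.42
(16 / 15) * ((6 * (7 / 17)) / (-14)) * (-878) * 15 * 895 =37718880 / 17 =2218757.65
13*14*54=9828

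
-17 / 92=-0.18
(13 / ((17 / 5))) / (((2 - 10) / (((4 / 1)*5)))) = -325 / 34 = -9.56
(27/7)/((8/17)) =8.20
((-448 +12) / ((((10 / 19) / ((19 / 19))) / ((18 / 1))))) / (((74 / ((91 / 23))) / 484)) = -1641872232 / 4255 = -385868.91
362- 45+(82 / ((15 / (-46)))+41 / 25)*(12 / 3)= -51173 / 75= -682.31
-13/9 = -1.44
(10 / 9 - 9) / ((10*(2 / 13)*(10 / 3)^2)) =-923 / 2000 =-0.46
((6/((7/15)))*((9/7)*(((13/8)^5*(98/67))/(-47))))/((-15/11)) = 110274021/25796608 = 4.27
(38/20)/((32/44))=209/80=2.61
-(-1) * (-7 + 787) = 780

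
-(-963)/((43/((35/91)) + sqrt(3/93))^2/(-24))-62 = -166425766767182/2606548899361 + 2781304500 * sqrt(31)/2606548899361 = -63.84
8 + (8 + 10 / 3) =58 / 3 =19.33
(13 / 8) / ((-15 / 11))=-143 / 120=-1.19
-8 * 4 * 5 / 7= -160 / 7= -22.86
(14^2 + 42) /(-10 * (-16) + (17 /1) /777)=1.49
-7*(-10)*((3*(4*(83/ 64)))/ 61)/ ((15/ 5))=2905/ 488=5.95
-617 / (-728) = 617 / 728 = 0.85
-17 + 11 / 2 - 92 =-207 / 2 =-103.50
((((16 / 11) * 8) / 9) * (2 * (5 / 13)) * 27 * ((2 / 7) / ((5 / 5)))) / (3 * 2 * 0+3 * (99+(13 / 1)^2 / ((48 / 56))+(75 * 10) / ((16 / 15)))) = 61440 / 24006983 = 0.00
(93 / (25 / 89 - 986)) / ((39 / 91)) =-19313 / 87729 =-0.22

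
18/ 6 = 3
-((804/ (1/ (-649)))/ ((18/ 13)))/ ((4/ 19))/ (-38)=-565279/ 12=-47106.58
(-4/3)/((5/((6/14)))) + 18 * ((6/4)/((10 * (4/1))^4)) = -2047811/17920000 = -0.11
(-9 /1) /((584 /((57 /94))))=-513 /54896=-0.01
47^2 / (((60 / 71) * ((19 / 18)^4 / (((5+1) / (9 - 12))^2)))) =5488110288 / 651605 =8422.45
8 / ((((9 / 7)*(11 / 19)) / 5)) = 5320 / 99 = 53.74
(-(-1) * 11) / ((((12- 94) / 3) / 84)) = -1386 / 41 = -33.80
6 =6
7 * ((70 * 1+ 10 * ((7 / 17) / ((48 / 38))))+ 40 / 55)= 1162189 / 2244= 517.91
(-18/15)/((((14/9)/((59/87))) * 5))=-531/5075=-0.10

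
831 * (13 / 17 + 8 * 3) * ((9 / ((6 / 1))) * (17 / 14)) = 1049553 / 28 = 37484.04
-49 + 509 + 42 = 502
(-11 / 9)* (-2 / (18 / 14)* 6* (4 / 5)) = 1232 / 135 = 9.13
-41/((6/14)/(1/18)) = -287/54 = -5.31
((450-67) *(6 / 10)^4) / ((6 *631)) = 0.01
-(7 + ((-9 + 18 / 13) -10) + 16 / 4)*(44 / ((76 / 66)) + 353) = 639238 / 247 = 2588.01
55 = 55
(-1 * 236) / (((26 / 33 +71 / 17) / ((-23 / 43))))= 3045108 / 119755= 25.43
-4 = -4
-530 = -530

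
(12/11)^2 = 144/121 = 1.19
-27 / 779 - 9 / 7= -7200 / 5453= -1.32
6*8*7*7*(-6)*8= -112896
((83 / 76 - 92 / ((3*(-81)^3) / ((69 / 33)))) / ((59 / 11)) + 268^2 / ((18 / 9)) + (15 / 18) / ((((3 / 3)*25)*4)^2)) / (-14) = -256734345224244361 / 100085220648000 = -2565.16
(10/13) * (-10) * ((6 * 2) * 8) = -9600/13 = -738.46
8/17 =0.47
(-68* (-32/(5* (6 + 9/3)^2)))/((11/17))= 36992/4455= 8.30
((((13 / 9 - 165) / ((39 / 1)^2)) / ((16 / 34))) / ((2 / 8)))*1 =-12512 / 13689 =-0.91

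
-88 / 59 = -1.49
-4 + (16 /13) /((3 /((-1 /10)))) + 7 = 577 /195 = 2.96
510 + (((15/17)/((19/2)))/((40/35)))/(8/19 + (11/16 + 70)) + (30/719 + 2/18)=1213157037131/2378021319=510.15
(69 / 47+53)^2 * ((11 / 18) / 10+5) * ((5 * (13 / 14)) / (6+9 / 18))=1492582400 / 139167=10725.12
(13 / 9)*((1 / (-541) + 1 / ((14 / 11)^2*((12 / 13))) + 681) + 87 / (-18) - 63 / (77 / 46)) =38768969837 / 41990256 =923.28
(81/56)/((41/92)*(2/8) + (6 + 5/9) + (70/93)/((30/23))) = 1039554/5206313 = 0.20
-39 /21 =-13 /7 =-1.86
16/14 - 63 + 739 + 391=7477/7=1068.14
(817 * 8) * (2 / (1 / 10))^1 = 130720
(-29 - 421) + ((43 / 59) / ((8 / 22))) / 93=-9876127 / 21948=-449.98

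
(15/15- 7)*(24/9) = -16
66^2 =4356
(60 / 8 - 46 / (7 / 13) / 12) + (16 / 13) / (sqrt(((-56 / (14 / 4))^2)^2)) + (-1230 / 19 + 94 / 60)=-26053021 / 414960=-62.78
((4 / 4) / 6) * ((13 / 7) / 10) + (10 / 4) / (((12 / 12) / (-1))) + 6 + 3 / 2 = 2113 / 420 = 5.03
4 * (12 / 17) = 48 / 17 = 2.82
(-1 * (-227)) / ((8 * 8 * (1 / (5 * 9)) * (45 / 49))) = 11123 / 64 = 173.80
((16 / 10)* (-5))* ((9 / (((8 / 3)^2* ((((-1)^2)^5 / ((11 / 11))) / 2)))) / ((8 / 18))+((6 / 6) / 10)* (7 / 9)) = -33253 / 720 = -46.18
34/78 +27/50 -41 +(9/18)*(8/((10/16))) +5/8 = -257393/7800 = -33.00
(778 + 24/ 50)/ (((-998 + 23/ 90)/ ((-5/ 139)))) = 350316/ 12481783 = 0.03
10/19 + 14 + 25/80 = 4511/304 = 14.84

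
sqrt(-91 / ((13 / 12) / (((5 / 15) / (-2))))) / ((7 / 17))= 17 * sqrt(14) / 7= 9.09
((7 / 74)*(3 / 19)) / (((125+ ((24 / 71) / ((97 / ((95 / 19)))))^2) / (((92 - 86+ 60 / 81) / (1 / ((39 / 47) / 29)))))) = 56110599727 / 2434700973252525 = 0.00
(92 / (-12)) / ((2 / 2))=-23 / 3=-7.67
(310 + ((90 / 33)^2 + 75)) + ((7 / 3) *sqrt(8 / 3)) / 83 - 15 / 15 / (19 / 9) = 14 *sqrt(6) / 747 + 901126 / 2299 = 392.01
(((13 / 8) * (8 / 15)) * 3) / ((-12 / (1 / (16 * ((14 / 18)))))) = -0.02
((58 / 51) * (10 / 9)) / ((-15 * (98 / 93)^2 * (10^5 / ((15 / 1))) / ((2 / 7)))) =-0.00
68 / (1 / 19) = 1292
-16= -16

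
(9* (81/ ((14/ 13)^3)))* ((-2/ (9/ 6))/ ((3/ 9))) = -1601613/ 686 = -2334.71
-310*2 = -620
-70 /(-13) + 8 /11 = 874 /143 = 6.11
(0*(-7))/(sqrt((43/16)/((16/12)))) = 0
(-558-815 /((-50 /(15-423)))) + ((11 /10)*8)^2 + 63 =-176699 /25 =-7067.96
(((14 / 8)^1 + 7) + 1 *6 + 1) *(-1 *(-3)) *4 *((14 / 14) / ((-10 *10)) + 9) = 169911 / 100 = 1699.11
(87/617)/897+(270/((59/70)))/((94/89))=155159507567/511571359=303.30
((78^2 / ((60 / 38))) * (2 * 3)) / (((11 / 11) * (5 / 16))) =1849536 / 25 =73981.44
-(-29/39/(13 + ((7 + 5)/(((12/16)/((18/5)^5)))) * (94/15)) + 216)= -7981794715651/36952755411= -216.00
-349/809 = -0.43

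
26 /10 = 13 /5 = 2.60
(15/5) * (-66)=-198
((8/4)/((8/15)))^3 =3375/64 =52.73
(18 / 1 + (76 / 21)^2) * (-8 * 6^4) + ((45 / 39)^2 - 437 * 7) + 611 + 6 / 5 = -13451010789 / 41405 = -324864.41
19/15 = 1.27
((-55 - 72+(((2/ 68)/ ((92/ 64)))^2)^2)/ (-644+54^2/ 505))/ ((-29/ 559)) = -837941955474805545/ 218459393146437376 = -3.84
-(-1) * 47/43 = 47/43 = 1.09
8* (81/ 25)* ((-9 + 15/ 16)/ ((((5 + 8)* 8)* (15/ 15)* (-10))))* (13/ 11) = 10449/ 44000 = 0.24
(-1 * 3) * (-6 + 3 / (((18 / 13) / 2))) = 5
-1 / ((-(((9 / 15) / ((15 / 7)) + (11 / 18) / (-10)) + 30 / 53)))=47700 / 37441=1.27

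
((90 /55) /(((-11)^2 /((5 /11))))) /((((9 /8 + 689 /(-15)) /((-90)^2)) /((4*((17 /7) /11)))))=-5948640000 /6061798589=-0.98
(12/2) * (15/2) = 45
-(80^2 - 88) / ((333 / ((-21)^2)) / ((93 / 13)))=-28763784 / 481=-59799.97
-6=-6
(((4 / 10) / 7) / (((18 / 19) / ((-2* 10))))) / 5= -76 / 315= -0.24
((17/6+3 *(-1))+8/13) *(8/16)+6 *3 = 18.22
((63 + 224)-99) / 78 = 94 / 39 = 2.41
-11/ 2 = -5.50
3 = 3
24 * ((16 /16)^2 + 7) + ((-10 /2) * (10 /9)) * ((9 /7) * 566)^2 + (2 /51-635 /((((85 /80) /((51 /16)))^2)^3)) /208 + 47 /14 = -117715898539 /39984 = -2944075.09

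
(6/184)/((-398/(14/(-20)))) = 21/366160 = 0.00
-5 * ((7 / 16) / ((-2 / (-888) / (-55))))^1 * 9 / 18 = 213675 / 8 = 26709.38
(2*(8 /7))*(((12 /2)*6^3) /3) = 6912 /7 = 987.43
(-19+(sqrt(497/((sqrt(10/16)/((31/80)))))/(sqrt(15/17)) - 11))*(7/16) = -5.86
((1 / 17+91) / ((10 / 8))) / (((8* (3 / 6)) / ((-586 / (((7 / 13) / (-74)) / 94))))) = 82029770784 / 595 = 137865160.98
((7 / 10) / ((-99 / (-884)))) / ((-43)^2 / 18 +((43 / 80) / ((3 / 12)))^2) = 247520 / 4250851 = 0.06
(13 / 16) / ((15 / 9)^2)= 117 / 400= 0.29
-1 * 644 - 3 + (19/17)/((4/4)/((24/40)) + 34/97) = -6450884/9979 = -646.45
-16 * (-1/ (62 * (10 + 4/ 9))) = 36/ 1457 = 0.02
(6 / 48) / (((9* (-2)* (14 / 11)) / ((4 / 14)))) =-11 / 7056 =-0.00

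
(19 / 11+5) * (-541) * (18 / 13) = -720612 / 143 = -5039.24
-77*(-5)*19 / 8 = 7315 / 8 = 914.38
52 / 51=1.02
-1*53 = -53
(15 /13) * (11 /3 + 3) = 100 /13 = 7.69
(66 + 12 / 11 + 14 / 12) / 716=0.10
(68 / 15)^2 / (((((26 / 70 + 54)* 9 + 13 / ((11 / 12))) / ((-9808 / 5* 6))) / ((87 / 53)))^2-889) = -8871890587298185216 / 383779965142061888375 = -0.02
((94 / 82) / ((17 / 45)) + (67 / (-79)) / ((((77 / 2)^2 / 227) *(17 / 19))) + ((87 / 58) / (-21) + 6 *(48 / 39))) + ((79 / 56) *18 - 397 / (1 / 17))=-113969197628399 / 16976363404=-6713.40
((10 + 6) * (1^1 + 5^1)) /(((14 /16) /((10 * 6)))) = 46080 /7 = 6582.86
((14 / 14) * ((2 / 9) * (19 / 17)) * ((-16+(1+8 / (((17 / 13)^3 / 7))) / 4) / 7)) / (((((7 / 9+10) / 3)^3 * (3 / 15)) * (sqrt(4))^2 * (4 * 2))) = -5535067365 / 4878551144512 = -0.00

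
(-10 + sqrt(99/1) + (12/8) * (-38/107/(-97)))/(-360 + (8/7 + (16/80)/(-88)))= 319497640/11471773773-3080 * sqrt(11)/368429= 0.00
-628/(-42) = 314/21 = 14.95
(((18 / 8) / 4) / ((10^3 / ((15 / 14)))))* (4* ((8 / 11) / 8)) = 27 / 123200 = 0.00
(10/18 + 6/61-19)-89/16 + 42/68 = -3477989/149328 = -23.29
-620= -620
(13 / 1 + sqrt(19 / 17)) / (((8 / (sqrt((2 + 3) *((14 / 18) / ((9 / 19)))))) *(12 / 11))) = 11 *sqrt(665) *(sqrt(323) + 221) / 14688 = 4.62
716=716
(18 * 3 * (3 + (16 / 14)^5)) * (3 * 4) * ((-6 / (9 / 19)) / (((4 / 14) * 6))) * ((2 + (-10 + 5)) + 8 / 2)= -56901276 / 2401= -23698.99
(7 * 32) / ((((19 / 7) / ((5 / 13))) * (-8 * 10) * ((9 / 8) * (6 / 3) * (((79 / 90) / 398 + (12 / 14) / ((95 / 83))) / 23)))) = -10921120 / 2022449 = -5.40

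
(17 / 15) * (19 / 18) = 323 / 270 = 1.20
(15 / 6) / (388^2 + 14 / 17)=85 / 5118524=0.00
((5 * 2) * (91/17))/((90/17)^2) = 1547/810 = 1.91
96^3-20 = 884716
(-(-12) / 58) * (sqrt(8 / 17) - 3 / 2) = -9 / 29 + 12 * sqrt(34) / 493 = -0.17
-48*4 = -192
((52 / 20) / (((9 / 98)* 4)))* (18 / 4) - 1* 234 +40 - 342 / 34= -58551 / 340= -172.21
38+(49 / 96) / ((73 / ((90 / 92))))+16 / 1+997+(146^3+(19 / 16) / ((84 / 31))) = 3512572036039 / 1128288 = 3113187.45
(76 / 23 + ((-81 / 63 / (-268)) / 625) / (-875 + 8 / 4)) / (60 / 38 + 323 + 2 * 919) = 164229729563 / 107482557927500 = 0.00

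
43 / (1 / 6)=258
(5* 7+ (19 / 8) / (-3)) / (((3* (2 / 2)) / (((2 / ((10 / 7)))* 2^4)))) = 255.42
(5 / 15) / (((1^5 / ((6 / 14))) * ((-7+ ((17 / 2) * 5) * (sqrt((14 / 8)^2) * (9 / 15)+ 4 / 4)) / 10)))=80 / 4487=0.02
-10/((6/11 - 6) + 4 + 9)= -110/83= -1.33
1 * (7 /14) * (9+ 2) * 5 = 55 /2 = 27.50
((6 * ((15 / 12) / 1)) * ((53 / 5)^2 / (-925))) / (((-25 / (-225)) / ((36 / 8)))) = -682587 / 18500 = -36.90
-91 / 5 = -18.20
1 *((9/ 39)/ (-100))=-3/ 1300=-0.00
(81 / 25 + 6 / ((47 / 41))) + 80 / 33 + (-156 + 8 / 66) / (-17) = 4409359 / 219725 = 20.07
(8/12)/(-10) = -1/15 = -0.07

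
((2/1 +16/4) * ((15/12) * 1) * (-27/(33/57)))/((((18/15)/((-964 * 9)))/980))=27261076500/11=2478279681.82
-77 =-77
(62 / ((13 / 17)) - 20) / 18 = 397 / 117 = 3.39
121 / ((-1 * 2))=-121 / 2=-60.50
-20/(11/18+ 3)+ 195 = 2463/13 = 189.46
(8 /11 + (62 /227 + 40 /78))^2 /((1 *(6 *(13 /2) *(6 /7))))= 76004456654 /1109563496613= 0.07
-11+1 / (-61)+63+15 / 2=7257 / 122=59.48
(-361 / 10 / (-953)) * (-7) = -2527 / 9530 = -0.27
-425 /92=-4.62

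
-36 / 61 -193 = -11809 / 61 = -193.59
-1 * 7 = -7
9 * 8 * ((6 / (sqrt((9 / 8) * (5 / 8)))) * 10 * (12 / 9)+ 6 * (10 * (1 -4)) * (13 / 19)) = -168480 / 19+ 3072 * sqrt(5) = -1998.17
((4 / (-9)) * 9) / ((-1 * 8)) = 1 / 2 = 0.50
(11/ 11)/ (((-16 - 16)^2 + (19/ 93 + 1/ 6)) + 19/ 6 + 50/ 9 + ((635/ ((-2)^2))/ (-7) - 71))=7812/ 7338707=0.00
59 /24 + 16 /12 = 3.79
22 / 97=0.23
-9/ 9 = -1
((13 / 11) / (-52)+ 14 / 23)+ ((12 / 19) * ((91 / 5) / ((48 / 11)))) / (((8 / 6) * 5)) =1886459 / 1922800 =0.98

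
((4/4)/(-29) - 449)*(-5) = 2245.17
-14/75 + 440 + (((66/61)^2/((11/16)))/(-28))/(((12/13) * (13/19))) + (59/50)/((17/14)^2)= 9948092128/22582749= 440.52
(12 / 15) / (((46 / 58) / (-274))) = -276.38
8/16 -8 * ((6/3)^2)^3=-1023/2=-511.50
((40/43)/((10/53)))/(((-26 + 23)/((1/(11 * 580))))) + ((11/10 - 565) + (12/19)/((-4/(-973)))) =-641552723/1563738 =-410.27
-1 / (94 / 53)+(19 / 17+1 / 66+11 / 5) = 365047 / 131835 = 2.77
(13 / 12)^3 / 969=2197 / 1674432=0.00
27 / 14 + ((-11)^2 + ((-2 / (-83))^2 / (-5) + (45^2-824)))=638438019 / 482230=1323.93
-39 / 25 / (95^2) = -39 / 225625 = -0.00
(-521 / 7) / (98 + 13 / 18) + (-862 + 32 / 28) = -10717580 / 12439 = -861.61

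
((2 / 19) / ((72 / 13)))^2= 169 / 467856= 0.00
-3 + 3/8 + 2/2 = -13/8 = -1.62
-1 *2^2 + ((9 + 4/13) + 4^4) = 261.31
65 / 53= 1.23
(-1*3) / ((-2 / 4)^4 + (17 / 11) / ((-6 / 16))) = 1584 / 2143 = 0.74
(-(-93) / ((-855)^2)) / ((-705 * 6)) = -31 / 1030745250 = -0.00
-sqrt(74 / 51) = -sqrt(3774) / 51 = -1.20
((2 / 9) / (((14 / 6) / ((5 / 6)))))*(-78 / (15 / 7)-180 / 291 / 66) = -64748 / 22407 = -2.89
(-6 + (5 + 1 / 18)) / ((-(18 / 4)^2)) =34 / 729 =0.05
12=12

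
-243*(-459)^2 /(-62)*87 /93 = 1484669007 /1922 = 772460.46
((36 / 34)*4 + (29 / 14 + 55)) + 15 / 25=73669 / 1190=61.91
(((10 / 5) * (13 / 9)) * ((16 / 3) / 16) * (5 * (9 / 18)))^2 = 4225 / 729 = 5.80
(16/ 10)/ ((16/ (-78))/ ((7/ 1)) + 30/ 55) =12012/ 3875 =3.10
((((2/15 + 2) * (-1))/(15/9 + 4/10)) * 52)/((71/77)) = -128128/2201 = -58.21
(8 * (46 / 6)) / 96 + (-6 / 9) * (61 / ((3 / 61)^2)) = -1815779 / 108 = -16812.77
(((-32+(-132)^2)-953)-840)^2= 243328801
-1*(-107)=107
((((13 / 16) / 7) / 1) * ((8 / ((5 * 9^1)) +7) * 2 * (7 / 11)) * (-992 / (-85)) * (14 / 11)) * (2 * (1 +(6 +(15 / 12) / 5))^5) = 1099377075251 / 1742400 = 630955.62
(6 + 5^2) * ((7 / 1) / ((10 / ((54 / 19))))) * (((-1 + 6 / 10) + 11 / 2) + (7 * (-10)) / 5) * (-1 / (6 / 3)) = 521451 / 1900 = 274.45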